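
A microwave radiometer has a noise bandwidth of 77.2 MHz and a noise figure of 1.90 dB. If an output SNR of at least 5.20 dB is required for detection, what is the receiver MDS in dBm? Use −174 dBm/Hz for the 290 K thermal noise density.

Sensitivity = −174 + 10 log₁₀(B) + NF + SNR_min
= −174 + 78.88 + 1.90 + 5.20
= −88.02 dBm → −88.0 dBm

−88.0 dBm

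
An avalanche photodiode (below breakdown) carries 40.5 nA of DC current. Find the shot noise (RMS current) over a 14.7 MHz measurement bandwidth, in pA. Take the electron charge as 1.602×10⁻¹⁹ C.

437 pA

I_n = √(2qI·B)
2qI·B = 2 × 1.602×10⁻¹⁹ × 4.05×10⁻⁸ × 1.47×10⁷ = 1.91×10⁻¹⁹ A²
I_n = √(1.91×10⁻¹⁹) = 4.37×10⁻¹⁰ A = 437 pA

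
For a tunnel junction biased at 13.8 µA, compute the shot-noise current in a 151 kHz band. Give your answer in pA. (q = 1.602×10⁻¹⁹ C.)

I_n = √(2qI·B)
2qI·B = 2 × 1.602×10⁻¹⁹ × 1.38×10⁻⁵ × 1.51×10⁵ = 6.68×10⁻¹⁹ A²
I_n = √(6.68×10⁻¹⁹) = 8.17×10⁻¹⁰ A = 817 pA

817 pA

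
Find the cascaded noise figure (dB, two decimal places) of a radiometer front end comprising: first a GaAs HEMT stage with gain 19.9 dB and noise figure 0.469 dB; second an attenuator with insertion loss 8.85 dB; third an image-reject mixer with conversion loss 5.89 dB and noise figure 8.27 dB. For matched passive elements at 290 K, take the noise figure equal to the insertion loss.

Convert to linear (a loss of L dB is a gain of −L dB): F_i = 10^(NF_i/10), G_i = 10^(G_i,dB/10)
  Stage 1: F_1 = 10^(0.469/10) = 1.114, G_1 = 10^(19.9/10) = 97.72
  Stage 2: F_2 = 10^(8.85/10) = 7.674, G_2 = 10^(−8.85/10) = 0.1303
  Stage 3: F_3 = 10^(8.27/10) = 6.714, G_3 = 10^(−5.89/10) = 0.2576
Friis cascade:
  F = 1.114 + (7.674 − 1)/97.72 + (6.714 − 1)/12.74 = 1.631
NF = 10 log₁₀(1.631) = 2.12 dB

2.12 dB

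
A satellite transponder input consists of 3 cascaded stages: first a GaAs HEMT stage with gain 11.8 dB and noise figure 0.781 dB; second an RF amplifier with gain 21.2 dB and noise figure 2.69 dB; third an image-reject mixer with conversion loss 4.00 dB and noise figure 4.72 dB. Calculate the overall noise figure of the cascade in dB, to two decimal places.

0.99 dB

Convert to linear (a loss of L dB is a gain of −L dB): F_i = 10^(NF_i/10), G_i = 10^(G_i,dB/10)
  Stage 1: F_1 = 10^(0.781/10) = 1.197, G_1 = 10^(11.8/10) = 15.14
  Stage 2: F_2 = 10^(2.69/10) = 1.858, G_2 = 10^(21.2/10) = 131.8
  Stage 3: F_3 = 10^(4.72/10) = 2.965, G_3 = 10^(−4.00/10) = 0.3981
Friis cascade:
  F = 1.197 + (1.858 − 1)/15.14 + (2.965 − 1)/1995 = 1.255
NF = 10 log₁₀(1.255) = 0.99 dB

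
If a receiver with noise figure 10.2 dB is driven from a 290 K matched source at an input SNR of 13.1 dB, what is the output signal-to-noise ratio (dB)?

By definition F = SNR_in/SNR_out, so in dB: SNR_out = SNR_in − NF
SNR_out = 13.1 − 10.2 = 2.9 dB

2.9 dB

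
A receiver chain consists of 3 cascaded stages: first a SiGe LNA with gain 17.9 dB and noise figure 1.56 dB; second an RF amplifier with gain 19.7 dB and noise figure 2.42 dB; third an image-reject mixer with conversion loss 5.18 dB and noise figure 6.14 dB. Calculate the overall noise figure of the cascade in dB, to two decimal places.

Convert to linear (a loss of L dB is a gain of −L dB): F_i = 10^(NF_i/10), G_i = 10^(G_i,dB/10)
  Stage 1: F_1 = 10^(1.56/10) = 1.432, G_1 = 10^(17.9/10) = 61.66
  Stage 2: F_2 = 10^(2.42/10) = 1.746, G_2 = 10^(19.7/10) = 93.33
  Stage 3: F_3 = 10^(6.14/10) = 4.111, G_3 = 10^(−5.18/10) = 0.3034
Friis cascade:
  F = 1.432 + (1.746 − 1)/61.66 + (4.111 − 1)/5754 = 1.445
NF = 10 log₁₀(1.445) = 1.60 dB

1.60 dB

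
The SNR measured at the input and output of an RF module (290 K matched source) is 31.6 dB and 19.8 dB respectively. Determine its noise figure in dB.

11.8 dB

NF (dB) = SNR_in(dB) − SNR_out(dB) when the source is at T₀
NF = 31.6 − 19.8 = 11.8 dB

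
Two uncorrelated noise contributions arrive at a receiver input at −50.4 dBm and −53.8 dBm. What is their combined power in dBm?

−48.8 dBm

Convert to linear, add, convert back:
P₁ = 9.12×10⁻⁹ W, P₂ = 4.17×10⁻⁹ W
P_tot = 1.33×10⁻⁸ W → 10 log₁₀(P_tot / 10⁻³) = −48.8 dBm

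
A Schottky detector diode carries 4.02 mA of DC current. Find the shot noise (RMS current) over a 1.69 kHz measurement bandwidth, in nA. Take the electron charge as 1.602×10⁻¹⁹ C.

1.48 nA

I_n = √(2qI·B)
2qI·B = 2 × 1.602×10⁻¹⁹ × 4.02×10⁻³ × 1.69×10³ = 2.18×10⁻¹⁸ A²
I_n = √(2.18×10⁻¹⁸) = 1.48×10⁻⁹ A = 1.48 nA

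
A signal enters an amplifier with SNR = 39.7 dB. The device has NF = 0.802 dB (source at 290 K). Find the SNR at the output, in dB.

38.898 dB

By definition F = SNR_in/SNR_out, so in dB: SNR_out = SNR_in − NF
SNR_out = 39.7 − 0.802 = 38.898 dB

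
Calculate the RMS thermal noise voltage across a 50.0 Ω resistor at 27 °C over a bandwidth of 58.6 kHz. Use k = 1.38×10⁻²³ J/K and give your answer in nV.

T = 27 °C + 273.15 = 300.15 K
V_n = √(4kTRB)
4kTRB = 4 × 1.38×10⁻²³ × 300.15 × 5.00×10¹ × 5.86×10⁴ = 4.85×10⁻¹⁴ V²
V_n = √(4.85×10⁻¹⁴) = 2.20×10⁻⁷ V = 220 nV

220 nV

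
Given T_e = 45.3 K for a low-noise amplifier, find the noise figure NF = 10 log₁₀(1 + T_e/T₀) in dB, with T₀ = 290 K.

0.630 dB

F = 1 + T_e/T₀ = 1 + 45.3/290 = 1.15621
NF = 10 log₁₀(1.15621) = 0.630 dB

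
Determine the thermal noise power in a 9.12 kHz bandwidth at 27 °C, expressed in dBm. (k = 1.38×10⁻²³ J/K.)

T = 27 °C + 273.15 = 300.15 K
P_n = kTB = 1.38×10⁻²³ × 300.15 × 9.12×10³ = 3.78×10⁻¹⁷ W
In dBm: 10 log₁₀(3.78×10⁻¹⁷ / 10⁻³) = −134.2 dBm

−134.2 dBm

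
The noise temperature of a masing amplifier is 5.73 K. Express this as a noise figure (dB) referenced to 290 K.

0.085 dB

F = 1 + T_e/T₀ = 1 + 5.73/290 = 1.01976
NF = 10 log₁₀(1.01976) = 0.085 dB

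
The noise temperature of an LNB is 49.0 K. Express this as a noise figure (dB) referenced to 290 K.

F = 1 + T_e/T₀ = 1 + 49.0/290 = 1.16897
NF = 10 log₁₀(1.16897) = 0.678 dB

0.678 dB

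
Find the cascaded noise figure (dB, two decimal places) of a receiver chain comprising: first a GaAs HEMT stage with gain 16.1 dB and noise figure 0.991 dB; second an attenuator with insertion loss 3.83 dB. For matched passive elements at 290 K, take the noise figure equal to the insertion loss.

Convert to linear (a loss of L dB is a gain of −L dB): F_i = 10^(NF_i/10), G_i = 10^(G_i,dB/10)
  Stage 1: F_1 = 10^(0.991/10) = 1.256, G_1 = 10^(16.1/10) = 40.74
  Stage 2: F_2 = 10^(3.83/10) = 2.415, G_2 = 10^(−3.83/10) = 0.4140
Friis cascade:
  F = 1.256 + (2.415 − 1)/40.74 = 1.291
NF = 10 log₁₀(1.291) = 1.11 dB

1.11 dB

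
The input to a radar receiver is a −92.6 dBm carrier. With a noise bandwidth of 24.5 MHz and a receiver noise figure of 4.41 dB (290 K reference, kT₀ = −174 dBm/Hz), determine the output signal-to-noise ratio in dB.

Noise floor: N = −174 + 10 log₁₀(B) + NF
10 log₁₀(2.45×10⁷) = 73.89 dB
N = −174 + 73.89 + 4.41 = −95.70 dBm
SNR = P_sig − N = −92.6 − (−95.70) = 3.10 dB → 3.1 dB

3.1 dB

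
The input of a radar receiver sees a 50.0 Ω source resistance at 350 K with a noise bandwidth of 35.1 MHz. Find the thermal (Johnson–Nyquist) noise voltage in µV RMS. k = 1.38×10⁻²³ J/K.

V_n = √(4kTRB)
4kTRB = 4 × 1.38×10⁻²³ × 350 × 5.00×10¹ × 3.51×10⁷ = 3.39×10⁻¹¹ V²
V_n = √(3.39×10⁻¹¹) = 5.82×10⁻⁶ V = 5.82 µV

5.82 µV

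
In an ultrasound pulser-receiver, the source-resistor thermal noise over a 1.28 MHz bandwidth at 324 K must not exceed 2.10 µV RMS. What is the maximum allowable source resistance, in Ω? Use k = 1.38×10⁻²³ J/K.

193 Ω

Johnson–Nyquist: V_n = √(4kTRB) ⇒ R = V_n² / (4kTB)
4kTB = 4 × 1.38×10⁻²³ × 324 × 1.28×10⁶ = 2.29×10⁻¹⁴
R = (2.10×10⁻⁶)² / 2.29×10⁻¹⁴ = 1.93×10² Ω = 193 Ω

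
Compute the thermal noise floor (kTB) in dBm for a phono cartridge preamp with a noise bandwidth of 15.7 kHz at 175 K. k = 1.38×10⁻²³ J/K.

P_n = kTB = 1.38×10⁻²³ × 175 × 1.57×10⁴ = 3.79×10⁻¹⁷ W
In dBm: 10 log₁₀(3.79×10⁻¹⁷ / 10⁻³) = −134.2 dBm

−134.2 dBm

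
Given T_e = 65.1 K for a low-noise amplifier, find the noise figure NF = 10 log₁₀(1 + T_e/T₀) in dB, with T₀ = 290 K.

F = 1 + T_e/T₀ = 1 + 65.1/290 = 1.22448
NF = 10 log₁₀(1.22448) = 0.880 dB

0.880 dB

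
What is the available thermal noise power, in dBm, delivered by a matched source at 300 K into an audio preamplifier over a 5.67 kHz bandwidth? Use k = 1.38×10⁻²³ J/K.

P_n = kTB = 1.38×10⁻²³ × 300 × 5.67×10³ = 2.35×10⁻¹⁷ W
In dBm: 10 log₁₀(2.35×10⁻¹⁷ / 10⁻³) = −136.3 dBm

−136.3 dBm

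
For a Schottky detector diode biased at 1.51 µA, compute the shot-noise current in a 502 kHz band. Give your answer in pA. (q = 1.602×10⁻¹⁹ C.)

493 pA

I_n = √(2qI·B)
2qI·B = 2 × 1.602×10⁻¹⁹ × 1.51×10⁻⁶ × 5.02×10⁵ = 2.43×10⁻¹⁹ A²
I_n = √(2.43×10⁻¹⁹) = 4.93×10⁻¹⁰ A = 493 pA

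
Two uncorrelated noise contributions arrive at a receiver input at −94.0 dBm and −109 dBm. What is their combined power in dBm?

−93.9 dBm

Convert to linear, add, convert back:
P₁ = 3.98×10⁻¹³ W, P₂ = 1.26×10⁻¹⁴ W
P_tot = 4.11×10⁻¹³ W → 10 log₁₀(P_tot / 10⁻³) = −93.9 dBm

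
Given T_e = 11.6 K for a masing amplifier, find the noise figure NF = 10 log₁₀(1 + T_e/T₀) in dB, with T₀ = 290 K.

0.170 dB

F = 1 + T_e/T₀ = 1 + 11.6/290 = 1.04
NF = 10 log₁₀(1.04) = 0.170 dB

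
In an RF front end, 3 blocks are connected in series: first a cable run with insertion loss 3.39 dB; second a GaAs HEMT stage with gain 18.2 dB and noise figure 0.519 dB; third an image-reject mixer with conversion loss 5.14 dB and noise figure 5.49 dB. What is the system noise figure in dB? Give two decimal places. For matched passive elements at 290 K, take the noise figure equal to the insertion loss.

4.05 dB

Convert to linear (a loss of L dB is a gain of −L dB): F_i = 10^(NF_i/10), G_i = 10^(G_i,dB/10)
  Stage 1: F_1 = 10^(3.39/10) = 2.183, G_1 = 10^(−3.39/10) = 0.4581
  Stage 2: F_2 = 10^(0.519/10) = 1.127, G_2 = 10^(18.2/10) = 66.07
  Stage 3: F_3 = 10^(5.49/10) = 3.540, G_3 = 10^(−5.14/10) = 0.3062
Friis cascade:
  F = 2.183 + (1.127 − 1)/0.4581 + (3.540 − 1)/30.27 = 2.544
NF = 10 log₁₀(2.544) = 4.05 dB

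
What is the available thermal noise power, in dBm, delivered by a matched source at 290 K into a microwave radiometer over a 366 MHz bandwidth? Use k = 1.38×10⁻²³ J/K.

−88.3 dBm

P_n = kTB = 1.38×10⁻²³ × 290 × 3.66×10⁸ = 1.46×10⁻¹² W
In dBm: 10 log₁₀(1.46×10⁻¹² / 10⁻³) = −88.3 dBm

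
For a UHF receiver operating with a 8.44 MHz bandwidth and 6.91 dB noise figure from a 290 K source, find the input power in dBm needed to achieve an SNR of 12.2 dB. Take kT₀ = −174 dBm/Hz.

−85.6 dBm

Sensitivity = −174 + 10 log₁₀(B) + NF + SNR_min
= −174 + 69.26 + 6.91 + 12.2
= −85.63 dBm → −85.6 dBm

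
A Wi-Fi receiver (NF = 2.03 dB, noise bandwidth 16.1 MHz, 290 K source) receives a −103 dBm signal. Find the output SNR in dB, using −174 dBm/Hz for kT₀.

−3.1 dB

Noise floor: N = −174 + 10 log₁₀(B) + NF
10 log₁₀(1.61×10⁷) = 72.07 dB
N = −174 + 72.07 + 2.03 = −99.90 dBm
SNR = P_sig − N = −103 − (−99.90) = −3.10 dB → −3.1 dB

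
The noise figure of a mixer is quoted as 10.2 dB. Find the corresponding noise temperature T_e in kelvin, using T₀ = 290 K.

F = 10^(10.2/10) = 10.4713
T_e = (F − 1)·T₀ = (10.4713 − 1) × 290 = 2747 K

2747 K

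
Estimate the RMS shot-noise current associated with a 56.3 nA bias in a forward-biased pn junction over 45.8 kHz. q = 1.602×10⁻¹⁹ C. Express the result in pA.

28.7 pA

I_n = √(2qI·B)
2qI·B = 2 × 1.602×10⁻¹⁹ × 5.63×10⁻⁸ × 4.58×10⁴ = 8.26×10⁻²² A²
I_n = √(8.26×10⁻²²) = 2.87×10⁻¹¹ A = 28.7 pA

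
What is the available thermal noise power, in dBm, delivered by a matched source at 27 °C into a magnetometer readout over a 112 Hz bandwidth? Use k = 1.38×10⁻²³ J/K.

T = 27 °C + 273.15 = 300.15 K
P_n = kTB = 1.38×10⁻²³ × 300.15 × 1.12×10² = 4.64×10⁻¹⁹ W
In dBm: 10 log₁₀(4.64×10⁻¹⁹ / 10⁻³) = −153.3 dBm

−153.3 dBm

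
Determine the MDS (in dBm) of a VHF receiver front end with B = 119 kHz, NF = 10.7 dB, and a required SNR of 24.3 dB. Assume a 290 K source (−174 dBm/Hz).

−88.2 dBm

Sensitivity = −174 + 10 log₁₀(B) + NF + SNR_min
= −174 + 50.76 + 10.7 + 24.3
= −88.24 dBm → −88.2 dBm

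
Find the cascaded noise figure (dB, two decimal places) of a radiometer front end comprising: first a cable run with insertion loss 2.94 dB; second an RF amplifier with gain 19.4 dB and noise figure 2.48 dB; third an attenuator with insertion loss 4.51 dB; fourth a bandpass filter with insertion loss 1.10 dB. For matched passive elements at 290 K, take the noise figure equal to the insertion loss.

5.49 dB

Convert to linear (a loss of L dB is a gain of −L dB): F_i = 10^(NF_i/10), G_i = 10^(G_i,dB/10)
  Stage 1: F_1 = 10^(2.94/10) = 1.968, G_1 = 10^(−2.94/10) = 0.5082
  Stage 2: F_2 = 10^(2.48/10) = 1.770, G_2 = 10^(19.4/10) = 87.10
  Stage 3: F_3 = 10^(4.51/10) = 2.825, G_3 = 10^(−4.51/10) = 0.3540
  Stage 4: F_4 = 10^(1.10/10) = 1.288, G_4 = 10^(−1.10/10) = 0.7762
Friis cascade:
  F = 1.968 + (1.770 − 1)/0.5082 + (2.825 − 1)/44.26 + (1.288 − 1)/15.67 = 3.543
NF = 10 log₁₀(3.543) = 5.49 dB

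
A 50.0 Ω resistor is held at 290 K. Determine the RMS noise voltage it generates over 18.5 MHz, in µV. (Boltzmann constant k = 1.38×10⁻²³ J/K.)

3.85 µV

V_n = √(4kTRB)
4kTRB = 4 × 1.38×10⁻²³ × 290 × 5.00×10¹ × 1.85×10⁷ = 1.48×10⁻¹¹ V²
V_n = √(1.48×10⁻¹¹) = 3.85×10⁻⁶ V = 3.85 µV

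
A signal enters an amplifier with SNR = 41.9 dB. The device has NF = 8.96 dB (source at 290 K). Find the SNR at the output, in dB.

32.94 dB

By definition F = SNR_in/SNR_out, so in dB: SNR_out = SNR_in − NF
SNR_out = 41.9 − 8.96 = 32.94 dB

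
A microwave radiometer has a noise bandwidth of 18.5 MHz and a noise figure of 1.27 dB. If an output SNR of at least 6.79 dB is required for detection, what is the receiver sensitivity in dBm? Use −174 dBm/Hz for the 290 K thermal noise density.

Sensitivity = −174 + 10 log₁₀(B) + NF + SNR_min
= −174 + 72.67 + 1.27 + 6.79
= −93.27 dBm → −93.3 dBm

−93.3 dBm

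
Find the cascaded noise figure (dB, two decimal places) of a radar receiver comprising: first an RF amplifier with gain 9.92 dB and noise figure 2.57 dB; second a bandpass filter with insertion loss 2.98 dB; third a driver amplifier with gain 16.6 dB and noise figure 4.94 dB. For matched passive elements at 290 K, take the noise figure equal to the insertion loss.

Convert to linear (a loss of L dB is a gain of −L dB): F_i = 10^(NF_i/10), G_i = 10^(G_i,dB/10)
  Stage 1: F_1 = 10^(2.57/10) = 1.807, G_1 = 10^(9.92/10) = 9.817
  Stage 2: F_2 = 10^(2.98/10) = 1.986, G_2 = 10^(−2.98/10) = 0.5035
  Stage 3: F_3 = 10^(4.94/10) = 3.119, G_3 = 10^(16.6/10) = 45.71
Friis cascade:
  F = 1.807 + (1.986 − 1)/9.817 + (3.119 − 1)/4.943 = 2.336
NF = 10 log₁₀(2.336) = 3.69 dB

3.69 dB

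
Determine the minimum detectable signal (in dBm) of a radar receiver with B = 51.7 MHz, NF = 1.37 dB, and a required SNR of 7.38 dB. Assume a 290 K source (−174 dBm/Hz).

−88.1 dBm

Sensitivity = −174 + 10 log₁₀(B) + NF + SNR_min
= −174 + 77.13 + 1.37 + 7.38
= −88.12 dBm → −88.1 dBm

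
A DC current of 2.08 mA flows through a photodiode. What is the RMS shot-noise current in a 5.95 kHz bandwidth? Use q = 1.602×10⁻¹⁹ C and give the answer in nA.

I_n = √(2qI·B)
2qI·B = 2 × 1.602×10⁻¹⁹ × 2.08×10⁻³ × 5.95×10³ = 3.97×10⁻¹⁸ A²
I_n = √(3.97×10⁻¹⁸) = 1.99×10⁻⁹ A = 1.99 nA

1.99 nA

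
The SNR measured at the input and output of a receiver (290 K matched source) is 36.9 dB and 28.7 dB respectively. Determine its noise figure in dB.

NF (dB) = SNR_in(dB) − SNR_out(dB) when the source is at T₀
NF = 36.9 − 28.7 = 8.2 dB

8.2 dB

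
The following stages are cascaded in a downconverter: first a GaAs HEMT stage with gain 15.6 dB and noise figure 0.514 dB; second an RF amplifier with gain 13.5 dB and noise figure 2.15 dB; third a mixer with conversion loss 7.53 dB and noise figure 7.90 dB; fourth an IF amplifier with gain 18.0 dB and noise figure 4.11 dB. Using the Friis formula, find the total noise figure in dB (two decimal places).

Convert to linear (a loss of L dB is a gain of −L dB): F_i = 10^(NF_i/10), G_i = 10^(G_i,dB/10)
  Stage 1: F_1 = 10^(0.514/10) = 1.126, G_1 = 10^(15.6/10) = 36.31
  Stage 2: F_2 = 10^(2.15/10) = 1.641, G_2 = 10^(13.5/10) = 22.39
  Stage 3: F_3 = 10^(7.90/10) = 6.166, G_3 = 10^(−7.53/10) = 0.1766
  Stage 4: F_4 = 10^(4.11/10) = 2.576, G_4 = 10^(18.0/10) = 63.10
Friis cascade:
  F = 1.126 + (1.641 − 1)/36.31 + (6.166 − 1)/812.8 + (2.576 − 1)/143.5 = 1.161
NF = 10 log₁₀(1.161) = 0.65 dB

0.65 dB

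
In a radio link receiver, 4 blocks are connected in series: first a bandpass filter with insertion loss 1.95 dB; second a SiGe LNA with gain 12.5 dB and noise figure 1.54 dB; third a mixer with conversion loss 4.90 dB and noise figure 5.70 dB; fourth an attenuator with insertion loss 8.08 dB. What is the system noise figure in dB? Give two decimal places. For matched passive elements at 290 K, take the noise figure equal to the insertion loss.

5.97 dB

Convert to linear (a loss of L dB is a gain of −L dB): F_i = 10^(NF_i/10), G_i = 10^(G_i,dB/10)
  Stage 1: F_1 = 10^(1.95/10) = 1.567, G_1 = 10^(−1.95/10) = 0.6383
  Stage 2: F_2 = 10^(1.54/10) = 1.426, G_2 = 10^(12.5/10) = 17.78
  Stage 3: F_3 = 10^(5.70/10) = 3.715, G_3 = 10^(−4.90/10) = 0.3236
  Stage 4: F_4 = 10^(8.08/10) = 6.427, G_4 = 10^(−8.08/10) = 0.1556
Friis cascade:
  F = 1.567 + (1.426 − 1)/0.6383 + (3.715 − 1)/11.35 + (6.427 − 1)/3.673 = 3.950
NF = 10 log₁₀(3.950) = 5.97 dB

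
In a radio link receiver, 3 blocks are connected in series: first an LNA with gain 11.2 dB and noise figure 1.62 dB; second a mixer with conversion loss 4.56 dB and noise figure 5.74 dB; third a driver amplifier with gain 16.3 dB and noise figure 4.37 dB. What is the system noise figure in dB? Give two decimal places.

Convert to linear (a loss of L dB is a gain of −L dB): F_i = 10^(NF_i/10), G_i = 10^(G_i,dB/10)
  Stage 1: F_1 = 10^(1.62/10) = 1.452, G_1 = 10^(11.2/10) = 13.18
  Stage 2: F_2 = 10^(5.74/10) = 3.750, G_2 = 10^(−4.56/10) = 0.3499
  Stage 3: F_3 = 10^(4.37/10) = 2.735, G_3 = 10^(16.3/10) = 42.66
Friis cascade:
  F = 1.452 + (3.750 − 1)/13.18 + (2.735 − 1)/4.613 = 2.037
NF = 10 log₁₀(2.037) = 3.09 dB

3.09 dB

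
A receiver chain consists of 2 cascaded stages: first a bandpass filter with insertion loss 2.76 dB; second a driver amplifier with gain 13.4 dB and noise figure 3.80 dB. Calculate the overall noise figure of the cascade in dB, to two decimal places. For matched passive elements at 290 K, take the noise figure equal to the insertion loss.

6.56 dB

Convert to linear (a loss of L dB is a gain of −L dB): F_i = 10^(NF_i/10), G_i = 10^(G_i,dB/10)
  Stage 1: F_1 = 10^(2.76/10) = 1.888, G_1 = 10^(−2.76/10) = 0.5297
  Stage 2: F_2 = 10^(3.80/10) = 2.399, G_2 = 10^(13.4/10) = 21.88
Friis cascade:
  F = 1.888 + (2.399 − 1)/0.5297 = 4.529
NF = 10 log₁₀(4.529) = 6.56 dB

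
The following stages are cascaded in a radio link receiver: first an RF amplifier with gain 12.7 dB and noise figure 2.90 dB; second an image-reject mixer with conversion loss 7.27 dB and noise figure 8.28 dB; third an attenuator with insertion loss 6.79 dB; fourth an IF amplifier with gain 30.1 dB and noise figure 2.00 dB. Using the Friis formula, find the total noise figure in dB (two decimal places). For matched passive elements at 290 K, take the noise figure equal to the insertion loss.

Convert to linear (a loss of L dB is a gain of −L dB): F_i = 10^(NF_i/10), G_i = 10^(G_i,dB/10)
  Stage 1: F_1 = 10^(2.90/10) = 1.950, G_1 = 10^(12.7/10) = 18.62
  Stage 2: F_2 = 10^(8.28/10) = 6.730, G_2 = 10^(−7.27/10) = 0.1875
  Stage 3: F_3 = 10^(6.79/10) = 4.775, G_3 = 10^(−6.79/10) = 0.2094
  Stage 4: F_4 = 10^(2.00/10) = 1.585, G_4 = 10^(30.1/10) = 1023
Friis cascade:
  F = 1.950 + (6.730 − 1)/18.62 + (4.775 − 1)/3.491 + (1.585 − 1)/0.7311 = 4.139
NF = 10 log₁₀(4.139) = 6.17 dB

6.17 dB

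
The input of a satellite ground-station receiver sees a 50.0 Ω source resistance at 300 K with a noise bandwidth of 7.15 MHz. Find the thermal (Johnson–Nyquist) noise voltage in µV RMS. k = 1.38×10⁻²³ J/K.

V_n = √(4kTRB)
4kTRB = 4 × 1.38×10⁻²³ × 300 × 5.00×10¹ × 7.15×10⁶ = 5.92×10⁻¹² V²
V_n = √(5.92×10⁻¹²) = 2.43×10⁻⁶ V = 2.43 µV

2.43 µV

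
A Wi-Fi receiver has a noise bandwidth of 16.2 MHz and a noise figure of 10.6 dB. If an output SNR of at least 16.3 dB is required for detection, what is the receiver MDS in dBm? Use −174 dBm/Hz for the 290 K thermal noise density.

Sensitivity = −174 + 10 log₁₀(B) + NF + SNR_min
= −174 + 72.1 + 10.6 + 16.3
= −75.0 dBm → −75.0 dBm

−75.0 dBm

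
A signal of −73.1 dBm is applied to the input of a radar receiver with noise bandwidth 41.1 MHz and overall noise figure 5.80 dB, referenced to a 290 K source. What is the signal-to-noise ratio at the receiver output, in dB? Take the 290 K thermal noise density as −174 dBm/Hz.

Noise floor: N = −174 + 10 log₁₀(B) + NF
10 log₁₀(4.11×10⁷) = 76.14 dB
N = −174 + 76.14 + 5.80 = −92.06 dBm
SNR = P_sig − N = −73.1 − (−92.06) = 18.96 dB → 19.0 dB

19.0 dB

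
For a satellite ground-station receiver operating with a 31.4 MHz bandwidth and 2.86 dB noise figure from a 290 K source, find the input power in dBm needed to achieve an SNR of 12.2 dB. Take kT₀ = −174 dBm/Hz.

Sensitivity = −174 + 10 log₁₀(B) + NF + SNR_min
= −174 + 74.97 + 2.86 + 12.2
= −83.97 dBm → −84.0 dBm

−84.0 dBm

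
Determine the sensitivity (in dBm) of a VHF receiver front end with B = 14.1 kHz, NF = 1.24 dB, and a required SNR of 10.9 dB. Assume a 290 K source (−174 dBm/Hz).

−120.4 dBm

Sensitivity = −174 + 10 log₁₀(B) + NF + SNR_min
= −174 + 41.49 + 1.24 + 10.9
= −120.37 dBm → −120.4 dBm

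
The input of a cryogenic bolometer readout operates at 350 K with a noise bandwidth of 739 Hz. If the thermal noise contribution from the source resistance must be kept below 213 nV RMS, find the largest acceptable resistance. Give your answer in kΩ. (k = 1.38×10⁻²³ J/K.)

Johnson–Nyquist: V_n = √(4kTRB) ⇒ R = V_n² / (4kTB)
4kTB = 4 × 1.38×10⁻²³ × 350 × 7.39×10² = 1.43×10⁻¹⁷
R = (2.13×10⁻⁷)² / 1.43×10⁻¹⁷ = 3.18×10³ Ω = 3.18 kΩ

3.18 kΩ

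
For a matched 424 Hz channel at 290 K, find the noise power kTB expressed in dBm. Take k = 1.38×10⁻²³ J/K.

P_n = kTB = 1.38×10⁻²³ × 290 × 4.24×10² = 1.70×10⁻¹⁸ W
In dBm: 10 log₁₀(1.70×10⁻¹⁸ / 10⁻³) = −147.7 dBm

−147.7 dBm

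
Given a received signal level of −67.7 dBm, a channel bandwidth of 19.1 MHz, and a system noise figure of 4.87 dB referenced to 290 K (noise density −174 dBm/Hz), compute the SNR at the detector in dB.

28.6 dB

Noise floor: N = −174 + 10 log₁₀(B) + NF
10 log₁₀(1.91×10⁷) = 72.81 dB
N = −174 + 72.81 + 4.87 = −96.32 dBm
SNR = P_sig − N = −67.7 − (−96.32) = 28.62 dB → 28.6 dB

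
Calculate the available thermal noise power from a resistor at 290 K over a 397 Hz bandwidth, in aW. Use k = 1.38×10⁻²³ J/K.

1.59 aW

P_n = kTB = 1.38×10⁻²³ × 290 × 3.97×10² = 1.59×10⁻¹⁸ W = 1.59 aW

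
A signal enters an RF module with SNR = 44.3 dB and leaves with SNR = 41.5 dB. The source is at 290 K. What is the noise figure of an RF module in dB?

NF (dB) = SNR_in(dB) − SNR_out(dB) when the source is at T₀
NF = 44.3 − 41.5 = 2.8 dB

2.8 dB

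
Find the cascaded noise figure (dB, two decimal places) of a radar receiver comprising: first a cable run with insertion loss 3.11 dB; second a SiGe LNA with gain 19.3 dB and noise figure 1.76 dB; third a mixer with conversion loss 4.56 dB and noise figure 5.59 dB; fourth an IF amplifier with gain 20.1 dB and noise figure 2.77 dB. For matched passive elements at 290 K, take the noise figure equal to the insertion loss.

Convert to linear (a loss of L dB is a gain of −L dB): F_i = 10^(NF_i/10), G_i = 10^(G_i,dB/10)
  Stage 1: F_1 = 10^(3.11/10) = 2.046, G_1 = 10^(−3.11/10) = 0.4887
  Stage 2: F_2 = 10^(1.76/10) = 1.500, G_2 = 10^(19.3/10) = 85.11
  Stage 3: F_3 = 10^(5.59/10) = 3.622, G_3 = 10^(−4.56/10) = 0.3499
  Stage 4: F_4 = 10^(2.77/10) = 1.892, G_4 = 10^(20.1/10) = 102.3
Friis cascade:
  F = 2.046 + (1.500 − 1)/0.4887 + (3.622 − 1)/41.59 + (1.892 − 1)/14.55 = 3.193
NF = 10 log₁₀(3.193) = 5.04 dB

5.04 dB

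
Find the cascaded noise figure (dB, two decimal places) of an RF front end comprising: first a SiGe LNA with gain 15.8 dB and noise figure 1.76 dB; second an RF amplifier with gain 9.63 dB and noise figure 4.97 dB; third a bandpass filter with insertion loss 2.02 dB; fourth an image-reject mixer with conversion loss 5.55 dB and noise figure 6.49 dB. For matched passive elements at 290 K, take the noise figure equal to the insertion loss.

1.97 dB

Convert to linear (a loss of L dB is a gain of −L dB): F_i = 10^(NF_i/10), G_i = 10^(G_i,dB/10)
  Stage 1: F_1 = 10^(1.76/10) = 1.500, G_1 = 10^(15.8/10) = 38.02
  Stage 2: F_2 = 10^(4.97/10) = 3.141, G_2 = 10^(9.63/10) = 9.183
  Stage 3: F_3 = 10^(2.02/10) = 1.592, G_3 = 10^(−2.02/10) = 0.6281
  Stage 4: F_4 = 10^(6.49/10) = 4.457, G_4 = 10^(−5.55/10) = 0.2786
Friis cascade:
  F = 1.500 + (3.141 − 1)/38.02 + (1.592 − 1)/349.1 + (4.457 − 1)/219.3 = 1.573
NF = 10 log₁₀(1.573) = 1.97 dB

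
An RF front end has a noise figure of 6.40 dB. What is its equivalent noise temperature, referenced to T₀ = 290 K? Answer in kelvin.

976 K

F = 10^(6.40/10) = 4.36516
T_e = (F − 1)·T₀ = (4.36516 − 1) × 290 = 976 K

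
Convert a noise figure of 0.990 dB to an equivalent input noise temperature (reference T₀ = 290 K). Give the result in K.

74.2 K

F = 10^(0.990/10) = 1.25603
T_e = (F − 1)·T₀ = (1.25603 − 1) × 290 = 74.2 K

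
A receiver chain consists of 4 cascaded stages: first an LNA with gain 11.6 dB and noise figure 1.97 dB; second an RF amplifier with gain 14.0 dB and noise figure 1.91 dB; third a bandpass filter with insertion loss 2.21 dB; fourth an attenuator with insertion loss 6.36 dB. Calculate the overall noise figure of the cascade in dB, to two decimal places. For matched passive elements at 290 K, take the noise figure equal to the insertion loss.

Convert to linear (a loss of L dB is a gain of −L dB): F_i = 10^(NF_i/10), G_i = 10^(G_i,dB/10)
  Stage 1: F_1 = 10^(1.97/10) = 1.574, G_1 = 10^(11.6/10) = 14.45
  Stage 2: F_2 = 10^(1.91/10) = 1.552, G_2 = 10^(14.0/10) = 25.12
  Stage 3: F_3 = 10^(2.21/10) = 1.663, G_3 = 10^(−2.21/10) = 0.6012
  Stage 4: F_4 = 10^(6.36/10) = 4.325, G_4 = 10^(−6.36/10) = 0.2312
Friis cascade:
  F = 1.574 + (1.552 − 1)/14.45 + (1.663 − 1)/363.1 + (4.325 − 1)/218.3 = 1.629
NF = 10 log₁₀(1.629) = 2.12 dB

2.12 dB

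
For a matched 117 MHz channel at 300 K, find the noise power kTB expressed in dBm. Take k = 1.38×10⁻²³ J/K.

−93.1 dBm

P_n = kTB = 1.38×10⁻²³ × 300 × 1.17×10⁸ = 4.84×10⁻¹³ W
In dBm: 10 log₁₀(4.84×10⁻¹³ / 10⁻³) = −93.1 dBm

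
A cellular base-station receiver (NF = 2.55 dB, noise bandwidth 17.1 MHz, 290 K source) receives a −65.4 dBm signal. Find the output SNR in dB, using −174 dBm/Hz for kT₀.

Noise floor: N = −174 + 10 log₁₀(B) + NF
10 log₁₀(1.71×10⁷) = 72.33 dB
N = −174 + 72.33 + 2.55 = −99.12 dBm
SNR = P_sig − N = −65.4 − (−99.12) = 33.72 dB → 33.7 dB

33.7 dB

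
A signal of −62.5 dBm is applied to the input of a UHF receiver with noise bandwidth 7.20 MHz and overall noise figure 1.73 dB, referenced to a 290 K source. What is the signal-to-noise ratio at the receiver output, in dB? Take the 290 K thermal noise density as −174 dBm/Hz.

41.2 dB

Noise floor: N = −174 + 10 log₁₀(B) + NF
10 log₁₀(7.20×10⁶) = 68.57 dB
N = −174 + 68.57 + 1.73 = −103.70 dBm
SNR = P_sig − N = −62.5 − (−103.70) = 41.20 dB → 41.2 dB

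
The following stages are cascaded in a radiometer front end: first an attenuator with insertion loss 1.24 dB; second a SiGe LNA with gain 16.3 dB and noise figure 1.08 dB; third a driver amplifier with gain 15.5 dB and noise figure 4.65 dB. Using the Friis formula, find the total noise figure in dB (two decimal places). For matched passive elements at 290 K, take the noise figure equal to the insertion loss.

Convert to linear (a loss of L dB is a gain of −L dB): F_i = 10^(NF_i/10), G_i = 10^(G_i,dB/10)
  Stage 1: F_1 = 10^(1.24/10) = 1.330, G_1 = 10^(−1.24/10) = 0.7516
  Stage 2: F_2 = 10^(1.08/10) = 1.282, G_2 = 10^(16.3/10) = 42.66
  Stage 3: F_3 = 10^(4.65/10) = 2.917, G_3 = 10^(15.5/10) = 35.48
Friis cascade:
  F = 1.330 + (1.282 − 1)/0.7516 + (2.917 − 1)/32.06 = 1.766
NF = 10 log₁₀(1.766) = 2.47 dB

2.47 dB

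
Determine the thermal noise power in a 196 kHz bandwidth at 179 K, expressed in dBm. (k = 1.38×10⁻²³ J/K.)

−123.2 dBm

P_n = kTB = 1.38×10⁻²³ × 179 × 1.96×10⁵ = 4.84×10⁻¹⁶ W
In dBm: 10 log₁₀(4.84×10⁻¹⁶ / 10⁻³) = −123.2 dBm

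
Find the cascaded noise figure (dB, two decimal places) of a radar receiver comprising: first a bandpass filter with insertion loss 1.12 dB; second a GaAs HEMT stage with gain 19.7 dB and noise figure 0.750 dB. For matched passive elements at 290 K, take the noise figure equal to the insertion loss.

1.87 dB

Convert to linear (a loss of L dB is a gain of −L dB): F_i = 10^(NF_i/10), G_i = 10^(G_i,dB/10)
  Stage 1: F_1 = 10^(1.12/10) = 1.294, G_1 = 10^(−1.12/10) = 0.7727
  Stage 2: F_2 = 10^(0.750/10) = 1.189, G_2 = 10^(19.7/10) = 93.33
Friis cascade:
  F = 1.294 + (1.189 − 1)/0.7727 = 1.538
NF = 10 log₁₀(1.538) = 1.87 dB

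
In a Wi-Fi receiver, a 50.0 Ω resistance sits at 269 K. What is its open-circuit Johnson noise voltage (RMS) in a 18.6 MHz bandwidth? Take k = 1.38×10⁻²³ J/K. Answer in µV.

3.72 µV

V_n = √(4kTRB)
4kTRB = 4 × 1.38×10⁻²³ × 269 × 5.00×10¹ × 1.86×10⁷ = 1.38×10⁻¹¹ V²
V_n = √(1.38×10⁻¹¹) = 3.72×10⁻⁶ V = 3.72 µV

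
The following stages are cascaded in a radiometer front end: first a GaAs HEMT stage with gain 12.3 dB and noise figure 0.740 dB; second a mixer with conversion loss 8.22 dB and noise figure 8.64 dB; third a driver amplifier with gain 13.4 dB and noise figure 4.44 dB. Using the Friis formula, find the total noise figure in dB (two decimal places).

Convert to linear (a loss of L dB is a gain of −L dB): F_i = 10^(NF_i/10), G_i = 10^(G_i,dB/10)
  Stage 1: F_1 = 10^(0.740/10) = 1.186, G_1 = 10^(12.3/10) = 16.98
  Stage 2: F_2 = 10^(8.64/10) = 7.311, G_2 = 10^(−8.22/10) = 0.1507
  Stage 3: F_3 = 10^(4.44/10) = 2.780, G_3 = 10^(13.4/10) = 21.88
Friis cascade:
  F = 1.186 + (7.311 − 1)/16.98 + (2.780 − 1)/2.559 = 2.253
NF = 10 log₁₀(2.253) = 3.53 dB

3.53 dB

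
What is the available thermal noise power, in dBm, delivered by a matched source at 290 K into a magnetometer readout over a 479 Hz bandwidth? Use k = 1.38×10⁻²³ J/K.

P_n = kTB = 1.38×10⁻²³ × 290 × 4.79×10² = 1.92×10⁻¹⁸ W
In dBm: 10 log₁₀(1.92×10⁻¹⁸ / 10⁻³) = −147.2 dBm

−147.2 dBm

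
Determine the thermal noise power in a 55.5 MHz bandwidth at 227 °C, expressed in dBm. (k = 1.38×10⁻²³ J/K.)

−94.2 dBm

T = 227 °C + 273.15 = 500.15 K
P_n = kTB = 1.38×10⁻²³ × 500.15 × 5.55×10⁷ = 3.83×10⁻¹³ W
In dBm: 10 log₁₀(3.83×10⁻¹³ / 10⁻³) = −94.2 dBm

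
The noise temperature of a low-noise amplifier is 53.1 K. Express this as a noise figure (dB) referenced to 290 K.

F = 1 + T_e/T₀ = 1 + 53.1/290 = 1.1831
NF = 10 log₁₀(1.1831) = 0.730 dB

0.730 dB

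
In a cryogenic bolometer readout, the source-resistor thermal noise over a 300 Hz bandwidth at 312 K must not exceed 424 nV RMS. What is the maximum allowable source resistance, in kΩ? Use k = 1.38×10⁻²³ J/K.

Johnson–Nyquist: V_n = √(4kTRB) ⇒ R = V_n² / (4kTB)
4kTB = 4 × 1.38×10⁻²³ × 312 × 3.00×10² = 5.17×10⁻¹⁸
R = (4.24×10⁻⁷)² / 5.17×10⁻¹⁸ = 3.48×10⁴ Ω = 34.8 kΩ

34.8 kΩ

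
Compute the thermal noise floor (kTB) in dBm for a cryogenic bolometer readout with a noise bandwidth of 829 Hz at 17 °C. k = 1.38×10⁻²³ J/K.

−144.8 dBm

T = 17 °C + 273.15 = 290.15 K
P_n = kTB = 1.38×10⁻²³ × 290.15 × 8.29×10² = 3.32×10⁻¹⁸ W
In dBm: 10 log₁₀(3.32×10⁻¹⁸ / 10⁻³) = −144.8 dBm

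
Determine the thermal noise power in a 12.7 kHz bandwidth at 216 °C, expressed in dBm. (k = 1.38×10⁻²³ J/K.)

T = 216 °C + 273.15 = 489.15 K
P_n = kTB = 1.38×10⁻²³ × 489.15 × 1.27×10⁴ = 8.57×10⁻¹⁷ W
In dBm: 10 log₁₀(8.57×10⁻¹⁷ / 10⁻³) = −130.7 dBm

−130.7 dBm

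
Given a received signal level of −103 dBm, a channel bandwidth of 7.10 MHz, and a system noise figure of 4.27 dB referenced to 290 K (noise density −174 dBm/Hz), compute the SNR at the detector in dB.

−1.8 dB

Noise floor: N = −174 + 10 log₁₀(B) + NF
10 log₁₀(7.10×10⁶) = 68.51 dB
N = −174 + 68.51 + 4.27 = −101.22 dBm
SNR = P_sig − N = −103 − (−101.22) = −1.78 dB → −1.8 dB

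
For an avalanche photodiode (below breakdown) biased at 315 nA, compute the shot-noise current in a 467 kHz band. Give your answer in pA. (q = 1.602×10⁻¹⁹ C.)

I_n = √(2qI·B)
2qI·B = 2 × 1.602×10⁻¹⁹ × 3.15×10⁻⁷ × 4.67×10⁵ = 4.71×10⁻²⁰ A²
I_n = √(4.71×10⁻²⁰) = 2.17×10⁻¹⁰ A = 217 pA

217 pA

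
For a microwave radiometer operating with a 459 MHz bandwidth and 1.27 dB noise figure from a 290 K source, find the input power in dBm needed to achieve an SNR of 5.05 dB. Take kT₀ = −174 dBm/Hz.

−81.1 dBm

Sensitivity = −174 + 10 log₁₀(B) + NF + SNR_min
= −174 + 86.62 + 1.27 + 5.05
= −81.06 dBm → −81.1 dBm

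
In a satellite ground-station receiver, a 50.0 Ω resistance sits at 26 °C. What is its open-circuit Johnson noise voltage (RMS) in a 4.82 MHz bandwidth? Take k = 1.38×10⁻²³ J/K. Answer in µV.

T = 26 °C + 273.15 = 299.15 K
V_n = √(4kTRB)
4kTRB = 4 × 1.38×10⁻²³ × 299.15 × 5.00×10¹ × 4.82×10⁶ = 3.98×10⁻¹² V²
V_n = √(3.98×10⁻¹²) = 1.99×10⁻⁶ V = 1.99 µV

1.99 µV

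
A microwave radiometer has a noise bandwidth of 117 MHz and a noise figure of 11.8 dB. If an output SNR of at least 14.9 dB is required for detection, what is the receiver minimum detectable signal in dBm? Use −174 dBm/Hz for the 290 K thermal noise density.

−66.6 dBm

Sensitivity = −174 + 10 log₁₀(B) + NF + SNR_min
= −174 + 80.68 + 11.8 + 14.9
= −66.62 dBm → −66.6 dBm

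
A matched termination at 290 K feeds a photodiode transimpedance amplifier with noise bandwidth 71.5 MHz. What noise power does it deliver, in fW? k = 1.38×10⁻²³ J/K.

286 fW

P_n = kTB = 1.38×10⁻²³ × 290 × 7.15×10⁷ = 2.86×10⁻¹³ W = 286 fW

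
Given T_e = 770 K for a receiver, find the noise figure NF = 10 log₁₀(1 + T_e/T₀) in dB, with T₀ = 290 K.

5.63 dB

F = 1 + T_e/T₀ = 1 + 770/290 = 3.65517
NF = 10 log₁₀(3.65517) = 5.63 dB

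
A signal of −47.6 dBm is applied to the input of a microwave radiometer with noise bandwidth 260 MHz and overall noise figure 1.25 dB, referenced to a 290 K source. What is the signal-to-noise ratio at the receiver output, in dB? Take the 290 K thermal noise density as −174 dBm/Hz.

Noise floor: N = −174 + 10 log₁₀(B) + NF
10 log₁₀(2.60×10⁸) = 84.15 dB
N = −174 + 84.15 + 1.25 = −88.60 dBm
SNR = P_sig − N = −47.6 − (−88.60) = 41.00 dB → 41.0 dB

41.0 dB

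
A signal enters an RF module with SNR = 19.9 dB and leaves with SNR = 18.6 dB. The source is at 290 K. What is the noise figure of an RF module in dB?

NF (dB) = SNR_in(dB) − SNR_out(dB) when the source is at T₀
NF = 19.9 − 18.6 = 1.3 dB

1.3 dB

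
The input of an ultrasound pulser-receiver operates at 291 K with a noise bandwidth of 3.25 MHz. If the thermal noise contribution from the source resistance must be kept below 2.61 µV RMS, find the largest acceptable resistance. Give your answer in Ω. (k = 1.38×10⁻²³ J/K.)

Johnson–Nyquist: V_n = √(4kTRB) ⇒ R = V_n² / (4kTB)
4kTB = 4 × 1.38×10⁻²³ × 291 × 3.25×10⁶ = 5.22×10⁻¹⁴
R = (2.61×10⁻⁶)² / 5.22×10⁻¹⁴ = 1.30×10² Ω = 130 Ω

130 Ω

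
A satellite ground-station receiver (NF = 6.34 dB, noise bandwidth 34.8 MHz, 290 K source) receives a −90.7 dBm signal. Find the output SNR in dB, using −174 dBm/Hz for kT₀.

Noise floor: N = −174 + 10 log₁₀(B) + NF
10 log₁₀(3.48×10⁷) = 75.42 dB
N = −174 + 75.42 + 6.34 = −92.24 dBm
SNR = P_sig − N = −90.7 − (−92.24) = 1.54 dB → 1.5 dB

1.5 dB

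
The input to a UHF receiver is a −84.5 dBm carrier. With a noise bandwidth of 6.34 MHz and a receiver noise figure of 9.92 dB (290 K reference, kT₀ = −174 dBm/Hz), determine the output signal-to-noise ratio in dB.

Noise floor: N = −174 + 10 log₁₀(B) + NF
10 log₁₀(6.34×10⁶) = 68.02 dB
N = −174 + 68.02 + 9.92 = −96.06 dBm
SNR = P_sig − N = −84.5 − (−96.06) = 11.56 dB → 11.6 dB

11.6 dB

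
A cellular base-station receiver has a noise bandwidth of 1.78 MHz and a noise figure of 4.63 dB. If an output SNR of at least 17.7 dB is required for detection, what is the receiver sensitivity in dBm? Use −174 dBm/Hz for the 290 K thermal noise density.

Sensitivity = −174 + 10 log₁₀(B) + NF + SNR_min
= −174 + 62.5 + 4.63 + 17.7
= −89.17 dBm → −89.2 dBm

−89.2 dBm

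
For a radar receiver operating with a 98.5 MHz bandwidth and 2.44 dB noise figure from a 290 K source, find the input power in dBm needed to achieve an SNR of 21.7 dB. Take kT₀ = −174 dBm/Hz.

Sensitivity = −174 + 10 log₁₀(B) + NF + SNR_min
= −174 + 79.93 + 2.44 + 21.7
= −69.93 dBm → −69.9 dBm

−69.9 dBm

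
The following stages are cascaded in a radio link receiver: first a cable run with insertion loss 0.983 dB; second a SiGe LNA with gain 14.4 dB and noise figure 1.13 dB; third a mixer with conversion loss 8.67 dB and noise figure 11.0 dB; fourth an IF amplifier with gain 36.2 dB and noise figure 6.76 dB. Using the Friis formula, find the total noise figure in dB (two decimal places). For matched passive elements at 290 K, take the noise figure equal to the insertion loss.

Convert to linear (a loss of L dB is a gain of −L dB): F_i = 10^(NF_i/10), G_i = 10^(G_i,dB/10)
  Stage 1: F_1 = 10^(0.983/10) = 1.254, G_1 = 10^(−0.983/10) = 0.7974
  Stage 2: F_2 = 10^(1.13/10) = 1.297, G_2 = 10^(14.4/10) = 27.54
  Stage 3: F_3 = 10^(11.0/10) = 12.59, G_3 = 10^(−8.67/10) = 0.1358
  Stage 4: F_4 = 10^(6.76/10) = 4.742, G_4 = 10^(36.2/10) = 4169
Friis cascade:
  F = 1.254 + (1.297 − 1)/0.7974 + (12.59 − 1)/21.96 + (4.742 − 1)/2.983 = 3.409
NF = 10 log₁₀(3.409) = 5.33 dB

5.33 dB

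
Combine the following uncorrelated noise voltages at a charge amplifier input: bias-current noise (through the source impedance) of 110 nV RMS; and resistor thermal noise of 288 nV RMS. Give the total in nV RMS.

Uncorrelated sources add in power (mean-square): V_tot = √(ΣV_i²)
V_tot = √[(1.10×10⁻⁷)² + (2.88×10⁻⁷)²] = 3.08×10⁻⁷ V = 308 nV

308 nV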